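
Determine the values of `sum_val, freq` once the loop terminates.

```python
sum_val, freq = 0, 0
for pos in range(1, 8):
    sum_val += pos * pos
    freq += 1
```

Let's trace through this code step by step.

Initialize: sum_val = 0
Initialize: freq = 0
Entering loop: for pos in range(1, 8):
After iteration 1: pos = 1, sum_val = 1, freq = 1
After iteration 2: pos = 2, sum_val = 5, freq = 2
After iteration 3: pos = 3, sum_val = 14, freq = 3
After iteration 4: pos = 4, sum_val = 30, freq = 4
After iteration 5: pos = 5, sum_val = 55, freq = 5
After iteration 6: pos = 6, sum_val = 91, freq = 6
After iteration 7: pos = 7, sum_val = 140, freq = 7
Loop ends.

Final answer: 140, 7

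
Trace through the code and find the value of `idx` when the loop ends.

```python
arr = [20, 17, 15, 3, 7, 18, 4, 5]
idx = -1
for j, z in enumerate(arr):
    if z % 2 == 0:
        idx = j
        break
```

Let's trace through this code step by step.

Initialize: arr = [20, 17, 15, 3, 7, 18, 4, 5]
Initialize: idx = -1
Entering loop: for j, z in enumerate(arr):
After iteration 1: j = 0, z = 20, idx = 0
Loop ends.

Final answer: 0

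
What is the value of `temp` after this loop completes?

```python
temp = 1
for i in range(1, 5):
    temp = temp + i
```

Let's trace through this code step by step.

Initialize: temp = 1
Entering loop: for i in range(1, 5):
After iteration 1: i = 1, temp = 2
After iteration 2: i = 2, temp = 4
After iteration 3: i = 3, temp = 7
After iteration 4: i = 4, temp = 11
Loop ends.

Final answer: 11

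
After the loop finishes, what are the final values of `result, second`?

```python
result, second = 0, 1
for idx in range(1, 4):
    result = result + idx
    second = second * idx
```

Let's trace through this code step by step.

Initialize: result = 0
Initialize: second = 1
Entering loop: for idx in range(1, 4):
After iteration 1: idx = 1, result = 1, second = 1
After iteration 2: idx = 2, result = 3, second = 2
After iteration 3: idx = 3, result = 6, second = 6
Loop ends.

Final answer: 6, 6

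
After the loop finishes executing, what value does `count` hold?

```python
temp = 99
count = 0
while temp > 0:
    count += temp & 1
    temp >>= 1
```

Let's trace through this code step by step.

Initialize: temp = 99
Initialize: count = 0
Entering loop: while temp > 0:
After iteration 1: temp = 49, count = 1
After iteration 2: temp = 24, count = 2
After iteration 3: temp = 12, count = 2
After iteration 4: temp = 6, count = 2
After iteration 5: temp = 3, count = 2
After iteration 6: temp = 1, count = 3
After iteration 7: temp = 0, count = 4
Loop ends.

Final answer: 4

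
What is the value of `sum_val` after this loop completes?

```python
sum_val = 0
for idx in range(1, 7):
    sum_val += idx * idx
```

Let's trace through this code step by step.

Initialize: sum_val = 0
Entering loop: for idx in range(1, 7):
After iteration 1: idx = 1, sum_val = 1
After iteration 2: idx = 2, sum_val = 5
After iteration 3: idx = 3, sum_val = 14
After iteration 4: idx = 4, sum_val = 30
After iteration 5: idx = 5, sum_val = 55
After iteration 6: idx = 6, sum_val = 91
Loop ends.

Final answer: 91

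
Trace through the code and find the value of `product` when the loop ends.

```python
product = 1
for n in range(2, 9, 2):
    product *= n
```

Let's trace through this code step by step.

Initialize: product = 1
Entering loop: for n in range(2, 9, 2):
After iteration 1: n = 2, product = 2
After iteration 2: n = 4, product = 8
After iteration 3: n = 6, product = 48
After iteration 4: n = 8, product = 384
Loop ends.

Final answer: 384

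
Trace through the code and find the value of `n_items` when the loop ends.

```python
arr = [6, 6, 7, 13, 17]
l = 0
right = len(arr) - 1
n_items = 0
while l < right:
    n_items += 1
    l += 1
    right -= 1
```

Let's trace through this code step by step.

Initialize: arr = [6, 6, 7, 13, 17]
Initialize: l = 0
Initialize: right = 4
Initialize: n_items = 0
Entering loop: while l < right:
After iteration 1: l = 1, right = 3, n_items = 1
After iteration 2: l = 2, right = 2, n_items = 2
Loop ends.

Final answer: 2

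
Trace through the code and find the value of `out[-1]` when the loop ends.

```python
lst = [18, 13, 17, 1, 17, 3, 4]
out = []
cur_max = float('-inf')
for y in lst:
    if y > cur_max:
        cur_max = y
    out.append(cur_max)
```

Let's trace through this code step by step.

Initialize: lst = [18, 13, 17, 1, 17, 3, 4]
Initialize: out = []
Initialize: cur_max = -inf
Entering loop: for y in lst:
After iteration 1: y = 18, out = [18], cur_max = 18
After iteration 2: y = 13, out = [18, 18], cur_max = 18
After iteration 3: y = 17, out = [18, 18, 18], cur_max = 18
After iteration 4: y = 1, out = [18, 18, 18, 18], cur_max = 18
After iteration 5: y = 17, out = [18, 18, 18, 18, 18], cur_max = 18
After iteration 6: y = 3, out = [18, 18, 18, 18, 18, 18], cur_max = 18
After iteration 7: y = 4, out = [18, 18, 18, 18, 18, 18, 18], cur_max = 18
Loop ends.
out[-1] = 18

Final answer: 18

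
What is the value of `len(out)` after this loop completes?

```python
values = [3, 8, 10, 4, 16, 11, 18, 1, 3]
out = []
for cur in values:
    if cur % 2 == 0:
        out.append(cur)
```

Let's trace through this code step by step.

Initialize: values = [3, 8, 10, 4, 16, 11, 18, 1, 3]
Initialize: out = []
Entering loop: for cur in values:
After iteration 1: cur = 3, out = []
After iteration 2: cur = 8, out = [8]
After iteration 3: cur = 10, out = [8, 10]
After iteration 4: cur = 4, out = [8, 10, 4]
After iteration 5: cur = 16, out = [8, 10, 4, 16]
After iteration 6: cur = 11, out = [8, 10, 4, 16]
After iteration 7: cur = 18, out = [8, 10, 4, 16, 18]
After iteration 8: cur = 1, out = [8, 10, 4, 16, 18]
After iteration 9: cur = 3, out = [8, 10, 4, 16, 18]
Loop ends.
len(out) = 5

Final answer: 5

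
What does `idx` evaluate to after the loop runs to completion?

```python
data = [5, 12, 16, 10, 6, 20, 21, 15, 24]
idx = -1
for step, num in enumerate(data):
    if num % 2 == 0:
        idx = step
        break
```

Let's trace through this code step by step.

Initialize: data = [5, 12, 16, 10, 6, 20, 21, 15, 24]
Initialize: idx = -1
Entering loop: for step, num in enumerate(data):
After iteration 1: step = 0, num = 5, idx = -1
After iteration 2: step = 1, num = 12, idx = 1
Loop ends.

Final answer: 1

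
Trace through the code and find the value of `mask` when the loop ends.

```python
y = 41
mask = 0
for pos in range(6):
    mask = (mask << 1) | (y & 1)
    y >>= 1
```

Let's trace through this code step by step.

Initialize: y = 41
Initialize: mask = 0
Entering loop: for pos in range(6):
After iteration 1: pos = 0, y = 20, mask = 1
After iteration 2: pos = 1, y = 10, mask = 2
After iteration 3: pos = 2, y = 5, mask = 4
After iteration 4: pos = 3, y = 2, mask = 9
After iteration 5: pos = 4, y = 1, mask = 18
After iteration 6: pos = 5, y = 0, mask = 37
Loop ends.

Final answer: 37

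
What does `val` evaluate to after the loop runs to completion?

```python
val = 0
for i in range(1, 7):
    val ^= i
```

Let's trace through this code step by step.

Initialize: val = 0
Entering loop: for i in range(1, 7):
After iteration 1: i = 1, val = 1
After iteration 2: i = 2, val = 3
After iteration 3: i = 3, val = 0
After iteration 4: i = 4, val = 4
After iteration 5: i = 5, val = 1
After iteration 6: i = 6, val = 7
Loop ends.

Final answer: 7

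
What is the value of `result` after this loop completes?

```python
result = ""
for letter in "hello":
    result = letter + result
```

Let's trace through this code step by step.

Initialize: result = ''
Entering loop: for letter in "hello":
After iteration 1: letter = 'h', result = 'h'
After iteration 2: letter = 'e', result = 'eh'
After iteration 3: letter = 'l', result = 'leh'
After iteration 4: letter = 'l', result = 'lleh'
After iteration 5: letter = 'o', result = 'olleh'
Loop ends.

Final answer: 'olleh'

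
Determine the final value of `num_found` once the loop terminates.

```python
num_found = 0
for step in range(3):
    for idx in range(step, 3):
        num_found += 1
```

Let's trace through this code step by step.

Initialize: num_found = 0
Entering loop: for step in range(3):
After iteration 1: step = 0, num_found = 3
After iteration 2: step = 1, num_found = 5
After iteration 3: step = 2, num_found = 6
Loop ends.

Final answer: 6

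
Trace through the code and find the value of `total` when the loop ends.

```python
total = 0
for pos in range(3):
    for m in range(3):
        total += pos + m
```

Let's trace through this code step by step.

Initialize: total = 0
Entering loop: for pos in range(3):
After iteration 1: pos = 0, total = 3
After iteration 2: pos = 1, total = 9
After iteration 3: pos = 2, total = 18
Loop ends.

Final answer: 18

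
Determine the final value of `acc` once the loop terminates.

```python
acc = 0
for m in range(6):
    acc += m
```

Let's trace through this code step by step.

Initialize: acc = 0
Entering loop: for m in range(6):
After iteration 1: m = 0, acc = 0
After iteration 2: m = 1, acc = 1
After iteration 3: m = 2, acc = 3
After iteration 4: m = 3, acc = 6
After iteration 5: m = 4, acc = 10
After iteration 6: m = 5, acc = 15
Loop ends.

Final answer: 15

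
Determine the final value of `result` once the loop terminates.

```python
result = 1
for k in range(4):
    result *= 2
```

Let's trace through this code step by step.

Initialize: result = 1
Entering loop: for k in range(4):
After iteration 1: k = 0, result = 2
After iteration 2: k = 1, result = 4
After iteration 3: k = 2, result = 8
After iteration 4: k = 3, result = 16
Loop ends.

Final answer: 16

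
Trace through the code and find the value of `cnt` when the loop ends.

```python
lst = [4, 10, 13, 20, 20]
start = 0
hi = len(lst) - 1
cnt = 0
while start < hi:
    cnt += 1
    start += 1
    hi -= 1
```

Let's trace through this code step by step.

Initialize: lst = [4, 10, 13, 20, 20]
Initialize: start = 0
Initialize: hi = 4
Initialize: cnt = 0
Entering loop: while start < hi:
After iteration 1: start = 1, hi = 3, cnt = 1
After iteration 2: start = 2, hi = 2, cnt = 2
Loop ends.

Final answer: 2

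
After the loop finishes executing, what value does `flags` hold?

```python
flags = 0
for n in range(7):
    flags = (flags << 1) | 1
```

Let's trace through this code step by step.

Initialize: flags = 0
Entering loop: for n in range(7):
After iteration 1: n = 0, flags = 1
After iteration 2: n = 1, flags = 3
After iteration 3: n = 2, flags = 7
After iteration 4: n = 3, flags = 15
After iteration 5: n = 4, flags = 31
After iteration 6: n = 5, flags = 63
After iteration 7: n = 6, flags = 127
Loop ends.

Final answer: 127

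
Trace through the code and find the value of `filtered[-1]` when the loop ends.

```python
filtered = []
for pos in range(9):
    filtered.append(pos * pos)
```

Let's trace through this code step by step.

Initialize: filtered = []
Entering loop: for pos in range(9):
After iteration 1: pos = 0, filtered = [0]
After iteration 2: pos = 1, filtered = [0, 1]
After iteration 3: pos = 2, filtered = [0, 1, 4]
After iteration 4: pos = 3, filtered = [0, 1, 4, 9]
After iteration 5: pos = 4, filtered = [0, 1, 4, 9, 16]
After iteration 6: pos = 5, filtered = [0, 1, 4, 9, 16, 25]
After iteration 7: pos = 6, filtered = [0, 1, 4, 9, 16, 25, 36]
After iteration 8: pos = 7, filtered = [0, 1, 4, 9, 16, 25, 36, 49]
After iteration 9: pos = 8, filtered = [0, 1, 4, 9, 16, 25, 36, 49, 64]
Loop ends.
filtered[-1] = 64

Final answer: 64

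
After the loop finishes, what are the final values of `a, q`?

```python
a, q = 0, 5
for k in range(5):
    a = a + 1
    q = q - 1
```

Let's trace through this code step by step.

Initialize: a = 0
Initialize: q = 5
Entering loop: for k in range(5):
After iteration 1: k = 0, a = 1, q = 4
After iteration 2: k = 1, a = 2, q = 3
After iteration 3: k = 2, a = 3, q = 2
After iteration 4: k = 3, a = 4, q = 1
After iteration 5: k = 4, a = 5, q = 0
Loop ends.

Final answer: 5, 0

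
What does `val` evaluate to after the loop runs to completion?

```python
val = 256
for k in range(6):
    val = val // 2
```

Let's trace through this code step by step.

Initialize: val = 256
Entering loop: for k in range(6):
After iteration 1: k = 0, val = 128
After iteration 2: k = 1, val = 64
After iteration 3: k = 2, val = 32
After iteration 4: k = 3, val = 16
After iteration 5: k = 4, val = 8
After iteration 6: k = 5, val = 4
Loop ends.

Final answer: 4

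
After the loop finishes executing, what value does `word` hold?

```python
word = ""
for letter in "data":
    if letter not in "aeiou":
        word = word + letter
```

Let's trace through this code step by step.

Initialize: word = ''
Entering loop: for letter in "data":
After iteration 1: letter = 'd', word = 'd'
After iteration 2: letter = 'a', word = 'd'
After iteration 3: letter = 't', word = 'dt'
After iteration 4: letter = 'a', word = 'dt'
Loop ends.

Final answer: 'dt'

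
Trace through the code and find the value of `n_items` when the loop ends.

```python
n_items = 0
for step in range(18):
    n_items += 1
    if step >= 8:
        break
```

Let's trace through this code step by step.

Initialize: n_items = 0
Entering loop: for step in range(18):
After iteration 1: step = 0, n_items = 1
After iteration 2: step = 1, n_items = 2
After iteration 3: step = 2, n_items = 3
After iteration 4: step = 3, n_items = 4
After iteration 5: step = 4, n_items = 5
After iteration 6: step = 5, n_items = 6
After iteration 7: step = 6, n_items = 7
After iteration 8: step = 7, n_items = 8
After iteration 9: step = 8, n_items = 9
Loop ends.

Final answer: 9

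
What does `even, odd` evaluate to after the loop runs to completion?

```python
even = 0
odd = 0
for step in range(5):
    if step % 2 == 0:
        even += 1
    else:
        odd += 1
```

Let's trace through this code step by step.

Initialize: even = 0
Initialize: odd = 0
Entering loop: for step in range(5):
After iteration 1: step = 0, even = 1, odd = 0
After iteration 2: step = 1, even = 1, odd = 1
After iteration 3: step = 2, even = 2, odd = 1
After iteration 4: step = 3, even = 2, odd = 2
After iteration 5: step = 4, even = 3, odd = 2
Loop ends.

Final answer: 3, 2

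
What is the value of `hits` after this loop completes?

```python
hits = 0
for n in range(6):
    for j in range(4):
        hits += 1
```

Let's trace through this code step by step.

Initialize: hits = 0
Entering loop: for n in range(6):
After iteration 1: n = 0, hits = 4
After iteration 2: n = 1, hits = 8
After iteration 3: n = 2, hits = 12
After iteration 4: n = 3, hits = 16
After iteration 5: n = 4, hits = 20
After iteration 6: n = 5, hits = 24
Loop ends.

Final answer: 24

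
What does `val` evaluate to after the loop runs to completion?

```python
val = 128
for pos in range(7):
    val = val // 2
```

Let's trace through this code step by step.

Initialize: val = 128
Entering loop: for pos in range(7):
After iteration 1: pos = 0, val = 64
After iteration 2: pos = 1, val = 32
After iteration 3: pos = 2, val = 16
After iteration 4: pos = 3, val = 8
After iteration 5: pos = 4, val = 4
After iteration 6: pos = 5, val = 2
After iteration 7: pos = 6, val = 1
Loop ends.

Final answer: 1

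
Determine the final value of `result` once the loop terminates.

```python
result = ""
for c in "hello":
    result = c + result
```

Let's trace through this code step by step.

Initialize: result = ''
Entering loop: for c in "hello":
After iteration 1: c = 'h', result = 'h'
After iteration 2: c = 'e', result = 'eh'
After iteration 3: c = 'l', result = 'leh'
After iteration 4: c = 'l', result = 'lleh'
After iteration 5: c = 'o', result = 'olleh'
Loop ends.

Final answer: 'olleh'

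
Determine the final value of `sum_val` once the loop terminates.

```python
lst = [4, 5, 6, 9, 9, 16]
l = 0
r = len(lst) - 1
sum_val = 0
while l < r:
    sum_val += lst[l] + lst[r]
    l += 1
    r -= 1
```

Let's trace through this code step by step.

Initialize: lst = [4, 5, 6, 9, 9, 16]
Initialize: l = 0
Initialize: r = 5
Initialize: sum_val = 0
Entering loop: while l < r:
After iteration 1: l = 1, r = 4, sum_val = 20
After iteration 2: l = 2, r = 3, sum_val = 34
After iteration 3: l = 3, r = 2, sum_val = 49
Loop ends.

Final answer: 49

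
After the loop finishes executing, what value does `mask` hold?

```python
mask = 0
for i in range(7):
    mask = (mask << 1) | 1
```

Let's trace through this code step by step.

Initialize: mask = 0
Entering loop: for i in range(7):
After iteration 1: i = 0, mask = 1
After iteration 2: i = 1, mask = 3
After iteration 3: i = 2, mask = 7
After iteration 4: i = 3, mask = 15
After iteration 5: i = 4, mask = 31
After iteration 6: i = 5, mask = 63
After iteration 7: i = 6, mask = 127
Loop ends.

Final answer: 127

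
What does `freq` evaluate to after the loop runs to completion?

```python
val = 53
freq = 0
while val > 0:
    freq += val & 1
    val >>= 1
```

Let's trace through this code step by step.

Initialize: val = 53
Initialize: freq = 0
Entering loop: while val > 0:
After iteration 1: val = 26, freq = 1
After iteration 2: val = 13, freq = 1
After iteration 3: val = 6, freq = 2
After iteration 4: val = 3, freq = 2
After iteration 5: val = 1, freq = 3
After iteration 6: val = 0, freq = 4
Loop ends.

Final answer: 4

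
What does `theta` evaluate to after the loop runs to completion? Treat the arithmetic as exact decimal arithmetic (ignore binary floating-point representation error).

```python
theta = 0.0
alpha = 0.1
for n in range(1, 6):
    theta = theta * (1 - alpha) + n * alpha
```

Let's trace through this code step by step.

Initialize: theta = 0.0
Initialize: alpha = 0.1
Entering loop: for n in range(1, 6):
After iteration 1: n = 1, theta = 0.1
After iteration 2: n = 2, theta = 0.29
After iteration 3: n = 3, theta = 0.561
After iteration 4: n = 4, theta = 0.9049
After iteration 5: n = 5, theta = 1.31441
Loop ends.

Final answer: 1.31441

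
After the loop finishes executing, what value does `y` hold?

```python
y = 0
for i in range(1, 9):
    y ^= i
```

Let's trace through this code step by step.

Initialize: y = 0
Entering loop: for i in range(1, 9):
After iteration 1: i = 1, y = 1
After iteration 2: i = 2, y = 3
After iteration 3: i = 3, y = 0
After iteration 4: i = 4, y = 4
After iteration 5: i = 5, y = 1
After iteration 6: i = 6, y = 7
After iteration 7: i = 7, y = 0
After iteration 8: i = 8, y = 8
Loop ends.

Final answer: 8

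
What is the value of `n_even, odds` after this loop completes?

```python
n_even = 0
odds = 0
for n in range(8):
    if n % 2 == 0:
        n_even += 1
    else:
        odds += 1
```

Let's trace through this code step by step.

Initialize: n_even = 0
Initialize: odds = 0
Entering loop: for n in range(8):
After iteration 1: n = 0, n_even = 1, odds = 0
After iteration 2: n = 1, n_even = 1, odds = 1
After iteration 3: n = 2, n_even = 2, odds = 1
After iteration 4: n = 3, n_even = 2, odds = 2
After iteration 5: n = 4, n_even = 3, odds = 2
After iteration 6: n = 5, n_even = 3, odds = 3
After iteration 7: n = 6, n_even = 4, odds = 3
After iteration 8: n = 7, n_even = 4, odds = 4
Loop ends.

Final answer: 4, 4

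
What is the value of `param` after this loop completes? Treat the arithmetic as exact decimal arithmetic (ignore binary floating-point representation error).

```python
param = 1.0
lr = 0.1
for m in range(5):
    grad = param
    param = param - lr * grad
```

Let's trace through this code step by step.

Initialize: param = 1.0
Initialize: lr = 0.1
Entering loop: for m in range(5):
After iteration 1: m = 0, param = 0.9, grad = 1.0
After iteration 2: m = 1, param = 0.81, grad = 0.9
After iteration 3: m = 2, param = 0.729, grad = 0.81
After iteration 4: m = 3, param = 0.6561, grad = 0.729
After iteration 5: m = 4, param = 0.59049, grad = 0.6561
Loop ends.

Final answer: 0.59049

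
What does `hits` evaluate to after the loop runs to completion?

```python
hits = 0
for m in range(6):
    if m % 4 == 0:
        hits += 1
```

Let's trace through this code step by step.

Initialize: hits = 0
Entering loop: for m in range(6):
After iteration 1: m = 0, hits = 1
After iteration 2: m = 1, hits = 1
After iteration 3: m = 2, hits = 1
After iteration 4: m = 3, hits = 1
After iteration 5: m = 4, hits = 2
After iteration 6: m = 5, hits = 2
Loop ends.

Final answer: 2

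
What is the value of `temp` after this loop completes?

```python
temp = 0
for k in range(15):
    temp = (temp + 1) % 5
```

Let's trace through this code step by step.

Initialize: temp = 0
Entering loop: for k in range(15):
After iteration 1: k = 0, temp = 1
After iteration 2: k = 1, temp = 2
After iteration 3: k = 2, temp = 3
After iteration 4: k = 3, temp = 4
After iteration 5: k = 4, temp = 0
After iteration 6: k = 5, temp = 1
After iteration 7: k = 6, temp = 2
After iteration 8: k = 7, temp = 3
After iteration 9: k = 8, temp = 4
After iteration 10: k = 9, temp = 0
After iteration 11: k = 10, temp = 1
After iteration 12: k = 11, temp = 2
After iteration 13: k = 12, temp = 3
After iteration 14: k = 13, temp = 4
After iteration 15: k = 14, temp = 0
Loop ends.

Final answer: 0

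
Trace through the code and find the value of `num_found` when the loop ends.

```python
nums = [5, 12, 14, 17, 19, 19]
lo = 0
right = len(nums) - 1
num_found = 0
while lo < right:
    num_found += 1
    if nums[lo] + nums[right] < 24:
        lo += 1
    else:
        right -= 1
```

Let's trace through this code step by step.

Initialize: nums = [5, 12, 14, 17, 19, 19]
Initialize: lo = 0
Initialize: right = 5
Initialize: num_found = 0
Entering loop: while lo < right:
After iteration 1: lo = 0, right = 4, num_found = 1
After iteration 2: lo = 0, right = 3, num_found = 2
After iteration 3: lo = 1, right = 3, num_found = 3
After iteration 4: lo = 1, right = 2, num_found = 4
After iteration 5: lo = 1, right = 1, num_found = 5
Loop ends.

Final answer: 5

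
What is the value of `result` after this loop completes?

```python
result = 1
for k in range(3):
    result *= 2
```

Let's trace through this code step by step.

Initialize: result = 1
Entering loop: for k in range(3):
After iteration 1: k = 0, result = 2
After iteration 2: k = 1, result = 4
After iteration 3: k = 2, result = 8
Loop ends.

Final answer: 8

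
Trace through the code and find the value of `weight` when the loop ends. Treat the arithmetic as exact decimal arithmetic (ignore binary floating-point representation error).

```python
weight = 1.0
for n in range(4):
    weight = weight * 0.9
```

Let's trace through this code step by step.

Initialize: weight = 1.0
Entering loop: for n in range(4):
After iteration 1: n = 0, weight = 0.9
After iteration 2: n = 1, weight = 0.81
After iteration 3: n = 2, weight = 0.729
After iteration 4: n = 3, weight = 0.6561
Loop ends.

Final answer: 0.6561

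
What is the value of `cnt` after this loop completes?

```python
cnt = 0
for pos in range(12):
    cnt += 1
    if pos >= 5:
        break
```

Let's trace through this code step by step.

Initialize: cnt = 0
Entering loop: for pos in range(12):
After iteration 1: pos = 0, cnt = 1
After iteration 2: pos = 1, cnt = 2
After iteration 3: pos = 2, cnt = 3
After iteration 4: pos = 3, cnt = 4
After iteration 5: pos = 4, cnt = 5
After iteration 6: pos = 5, cnt = 6
Loop ends.

Final answer: 6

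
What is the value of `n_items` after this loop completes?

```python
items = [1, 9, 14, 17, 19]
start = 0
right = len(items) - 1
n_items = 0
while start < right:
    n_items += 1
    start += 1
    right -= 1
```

Let's trace through this code step by step.

Initialize: items = [1, 9, 14, 17, 19]
Initialize: start = 0
Initialize: right = 4
Initialize: n_items = 0
Entering loop: while start < right:
After iteration 1: start = 1, right = 3, n_items = 1
After iteration 2: start = 2, right = 2, n_items = 2
Loop ends.

Final answer: 2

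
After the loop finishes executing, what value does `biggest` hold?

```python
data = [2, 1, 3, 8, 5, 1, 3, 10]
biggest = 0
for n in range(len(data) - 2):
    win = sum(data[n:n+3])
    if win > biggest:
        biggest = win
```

Let's trace through this code step by step.

Initialize: data = [2, 1, 3, 8, 5, 1, 3, 10]
Initialize: biggest = 0
Entering loop: for n in range(len(data) - 2):
After iteration 1: n = 0, biggest = 6, win = 6
After iteration 2: n = 1, biggest = 12, win = 12
After iteration 3: n = 2, biggest = 16, win = 16
After iteration 4: n = 3, biggest = 16, win = 14
After iteration 5: n = 4, biggest = 16, win = 9
After iteration 6: n = 5, biggest = 16, win = 14
Loop ends.

Final answer: 16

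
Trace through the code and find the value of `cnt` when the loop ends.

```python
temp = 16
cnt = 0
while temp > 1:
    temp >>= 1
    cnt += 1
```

Let's trace through this code step by step.

Initialize: temp = 16
Initialize: cnt = 0
Entering loop: while temp > 1:
After iteration 1: temp = 8, cnt = 1
After iteration 2: temp = 4, cnt = 2
After iteration 3: temp = 2, cnt = 3
After iteration 4: temp = 1, cnt = 4
Loop ends.

Final answer: 4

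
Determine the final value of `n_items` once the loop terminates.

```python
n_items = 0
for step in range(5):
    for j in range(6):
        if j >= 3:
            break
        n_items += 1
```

Let's trace through this code step by step.

Initialize: n_items = 0
Entering loop: for step in range(5):
After iteration 1: step = 0, n_items = 3
After iteration 2: step = 1, n_items = 6
After iteration 3: step = 2, n_items = 9
After iteration 4: step = 3, n_items = 12
After iteration 5: step = 4, n_items = 15
Loop ends.

Final answer: 15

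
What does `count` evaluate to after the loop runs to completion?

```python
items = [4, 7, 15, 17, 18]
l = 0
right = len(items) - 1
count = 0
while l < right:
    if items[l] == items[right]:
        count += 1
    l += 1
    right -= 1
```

Let's trace through this code step by step.

Initialize: items = [4, 7, 15, 17, 18]
Initialize: l = 0
Initialize: right = 4
Initialize: count = 0
Entering loop: while l < right:
After iteration 1: l = 1, right = 3, count = 0
After iteration 2: l = 2, right = 2, count = 0
Loop ends.

Final answer: 0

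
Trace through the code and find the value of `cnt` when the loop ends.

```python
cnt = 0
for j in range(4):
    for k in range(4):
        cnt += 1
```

Let's trace through this code step by step.

Initialize: cnt = 0
Entering loop: for j in range(4):
After iteration 1: j = 0, cnt = 4
After iteration 2: j = 1, cnt = 8
After iteration 3: j = 2, cnt = 12
After iteration 4: j = 3, cnt = 16
Loop ends.

Final answer: 16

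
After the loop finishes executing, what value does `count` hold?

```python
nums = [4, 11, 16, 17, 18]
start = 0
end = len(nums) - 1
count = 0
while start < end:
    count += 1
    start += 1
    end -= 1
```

Let's trace through this code step by step.

Initialize: nums = [4, 11, 16, 17, 18]
Initialize: start = 0
Initialize: end = 4
Initialize: count = 0
Entering loop: while start < end:
After iteration 1: start = 1, end = 3, count = 1
After iteration 2: start = 2, end = 2, count = 2
Loop ends.

Final answer: 2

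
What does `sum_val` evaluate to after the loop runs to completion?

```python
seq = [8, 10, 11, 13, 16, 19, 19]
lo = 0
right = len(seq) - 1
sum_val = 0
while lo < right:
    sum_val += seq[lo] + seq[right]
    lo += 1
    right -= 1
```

Let's trace through this code step by step.

Initialize: seq = [8, 10, 11, 13, 16, 19, 19]
Initialize: lo = 0
Initialize: right = 6
Initialize: sum_val = 0
Entering loop: while lo < right:
After iteration 1: lo = 1, right = 5, sum_val = 27
After iteration 2: lo = 2, right = 4, sum_val = 56
After iteration 3: lo = 3, right = 3, sum_val = 83
Loop ends.

Final answer: 83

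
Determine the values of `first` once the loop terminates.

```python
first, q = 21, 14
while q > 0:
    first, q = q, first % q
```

Let's trace through this code step by step.

Initialize: first = 21
Initialize: q = 14
Entering loop: while q > 0:
After iteration 1: first = 14, q = 7
After iteration 2: first = 7, q = 0
Loop ends.

Final answer: 7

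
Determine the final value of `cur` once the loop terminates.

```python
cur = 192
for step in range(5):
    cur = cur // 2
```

Let's trace through this code step by step.

Initialize: cur = 192
Entering loop: for step in range(5):
After iteration 1: step = 0, cur = 96
After iteration 2: step = 1, cur = 48
After iteration 3: step = 2, cur = 24
After iteration 4: step = 3, cur = 12
After iteration 5: step = 4, cur = 6
Loop ends.

Final answer: 6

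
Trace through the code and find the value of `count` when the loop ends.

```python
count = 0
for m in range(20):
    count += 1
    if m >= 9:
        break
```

Let's trace through this code step by step.

Initialize: count = 0
Entering loop: for m in range(20):
After iteration 1: m = 0, count = 1
After iteration 2: m = 1, count = 2
After iteration 3: m = 2, count = 3
After iteration 4: m = 3, count = 4
After iteration 5: m = 4, count = 5
After iteration 6: m = 5, count = 6
After iteration 7: m = 6, count = 7
After iteration 8: m = 7, count = 8
After iteration 9: m = 8, count = 9
After iteration 10: m = 9, count = 10
Loop ends.

Final answer: 10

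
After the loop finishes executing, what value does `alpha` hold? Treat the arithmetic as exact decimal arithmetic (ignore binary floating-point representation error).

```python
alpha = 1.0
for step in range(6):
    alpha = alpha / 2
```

Let's trace through this code step by step.

Initialize: alpha = 1.0
Entering loop: for step in range(6):
After iteration 1: step = 0, alpha = 0.5
After iteration 2: step = 1, alpha = 0.25
After iteration 3: step = 2, alpha = 0.125
After iteration 4: step = 3, alpha = 0.0625
After iteration 5: step = 4, alpha = 0.03125
After iteration 6: step = 5, alpha = 0.015625
Loop ends.

Final answer: 0.015625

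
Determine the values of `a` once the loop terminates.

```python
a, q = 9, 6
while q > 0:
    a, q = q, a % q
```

Let's trace through this code step by step.

Initialize: a = 9
Initialize: q = 6
Entering loop: while q > 0:
After iteration 1: a = 6, q = 3
After iteration 2: a = 3, q = 0
Loop ends.

Final answer: 3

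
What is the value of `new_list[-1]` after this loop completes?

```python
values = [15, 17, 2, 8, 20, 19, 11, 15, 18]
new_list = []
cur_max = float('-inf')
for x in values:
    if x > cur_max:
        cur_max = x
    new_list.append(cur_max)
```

Let's trace through this code step by step.

Initialize: values = [15, 17, 2, 8, 20, 19, 11, 15, 18]
Initialize: new_list = []
Initialize: cur_max = -inf
Entering loop: for x in values:
After iteration 1: x = 15, new_list = [15], cur_max = 15
After iteration 2: x = 17, new_list = [15, 17], cur_max = 17
After iteration 3: x = 2, new_list = [15, 17, 17], cur_max = 17
After iteration 4: x = 8, new_list = [15, 17, 17, 17], cur_max = 17
After iteration 5: x = 20, new_list = [15, 17, 17, 17, 20], cur_max = 20
After iteration 6: x = 19, new_list = [15, 17, 17, 17, 20, 20], cur_max = 20
After iteration 7: x = 11, new_list = [15, 17, 17, 17, 20, 20, 20], cur_max = 20
After iteration 8: x = 15, new_list = [15, 17, 17, 17, 20, 20, 20, 20], cur_max = 20
After iteration 9: x = 18, new_list = [15, 17, 17, 17, 20, 20, 20, 20, 20], cur_max = 20
Loop ends.
new_list[-1] = 20

Final answer: 20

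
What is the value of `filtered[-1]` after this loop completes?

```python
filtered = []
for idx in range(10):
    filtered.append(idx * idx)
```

Let's trace through this code step by step.

Initialize: filtered = []
Entering loop: for idx in range(10):
After iteration 1: idx = 0, filtered = [0]
After iteration 2: idx = 1, filtered = [0, 1]
After iteration 3: idx = 2, filtered = [0, 1, 4]
After iteration 4: idx = 3, filtered = [0, 1, 4, 9]
After iteration 5: idx = 4, filtered = [0, 1, 4, 9, 16]
After iteration 6: idx = 5, filtered = [0, 1, 4, 9, 16, 25]
After iteration 7: idx = 6, filtered = [0, 1, 4, 9, 16, 25, 36]
After iteration 8: idx = 7, filtered = [0, 1, 4, 9, 16, 25, 36, 49]
After iteration 9: idx = 8, filtered = [0, 1, 4, 9, 16, 25, 36, 49, 64]
After iteration 10: idx = 9, filtered = [0, 1, 4, 9, 16, 25, 36, 49, 64, 81]
Loop ends.
filtered[-1] = 81

Final answer: 81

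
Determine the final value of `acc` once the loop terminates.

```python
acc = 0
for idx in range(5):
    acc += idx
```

Let's trace through this code step by step.

Initialize: acc = 0
Entering loop: for idx in range(5):
After iteration 1: idx = 0, acc = 0
After iteration 2: idx = 1, acc = 1
After iteration 3: idx = 2, acc = 3
After iteration 4: idx = 3, acc = 6
After iteration 5: idx = 4, acc = 10
Loop ends.

Final answer: 10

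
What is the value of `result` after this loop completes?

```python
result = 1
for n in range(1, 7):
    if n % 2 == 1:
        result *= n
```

Let's trace through this code step by step.

Initialize: result = 1
Entering loop: for n in range(1, 7):
After iteration 1: n = 1, result = 1
After iteration 2: n = 2, result = 1
After iteration 3: n = 3, result = 3
After iteration 4: n = 4, result = 3
After iteration 5: n = 5, result = 15
After iteration 6: n = 6, result = 15
Loop ends.

Final answer: 15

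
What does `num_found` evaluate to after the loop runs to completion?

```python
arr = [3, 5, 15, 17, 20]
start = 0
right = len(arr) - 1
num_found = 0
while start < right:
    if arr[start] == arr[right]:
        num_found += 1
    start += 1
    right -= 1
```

Let's trace through this code step by step.

Initialize: arr = [3, 5, 15, 17, 20]
Initialize: start = 0
Initialize: right = 4
Initialize: num_found = 0
Entering loop: while start < right:
After iteration 1: start = 1, right = 3, num_found = 0
After iteration 2: start = 2, right = 2, num_found = 0
Loop ends.

Final answer: 0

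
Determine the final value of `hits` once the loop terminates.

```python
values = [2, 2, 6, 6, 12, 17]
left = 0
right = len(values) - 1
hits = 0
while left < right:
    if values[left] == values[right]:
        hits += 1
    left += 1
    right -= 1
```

Let's trace through this code step by step.

Initialize: values = [2, 2, 6, 6, 12, 17]
Initialize: left = 0
Initialize: right = 5
Initialize: hits = 0
Entering loop: while left < right:
After iteration 1: left = 1, right = 4, hits = 0
After iteration 2: left = 2, right = 3, hits = 0
After iteration 3: left = 3, right = 2, hits = 1
Loop ends.

Final answer: 1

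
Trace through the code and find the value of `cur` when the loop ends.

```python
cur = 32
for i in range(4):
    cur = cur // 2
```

Let's trace through this code step by step.

Initialize: cur = 32
Entering loop: for i in range(4):
After iteration 1: i = 0, cur = 16
After iteration 2: i = 1, cur = 8
After iteration 3: i = 2, cur = 4
After iteration 4: i = 3, cur = 2
Loop ends.

Final answer: 2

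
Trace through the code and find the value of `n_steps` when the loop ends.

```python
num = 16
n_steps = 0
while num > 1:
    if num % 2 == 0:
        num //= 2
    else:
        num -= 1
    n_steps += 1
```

Let's trace through this code step by step.

Initialize: num = 16
Initialize: n_steps = 0
Entering loop: while num > 1:
After iteration 1: num = 8, n_steps = 1
After iteration 2: num = 4, n_steps = 2
After iteration 3: num = 2, n_steps = 3
After iteration 4: num = 1, n_steps = 4
Loop ends.

Final answer: 4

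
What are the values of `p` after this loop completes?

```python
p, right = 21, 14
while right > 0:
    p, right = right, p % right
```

Let's trace through this code step by step.

Initialize: p = 21
Initialize: right = 14
Entering loop: while right > 0:
After iteration 1: p = 14, right = 7
After iteration 2: p = 7, right = 0
Loop ends.

Final answer: 7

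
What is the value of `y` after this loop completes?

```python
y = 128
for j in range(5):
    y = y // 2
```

Let's trace through this code step by step.

Initialize: y = 128
Entering loop: for j in range(5):
After iteration 1: j = 0, y = 64
After iteration 2: j = 1, y = 32
After iteration 3: j = 2, y = 16
After iteration 4: j = 3, y = 8
After iteration 5: j = 4, y = 4
Loop ends.

Final answer: 4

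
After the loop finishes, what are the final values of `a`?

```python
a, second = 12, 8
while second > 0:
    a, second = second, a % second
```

Let's trace through this code step by step.

Initialize: a = 12
Initialize: second = 8
Entering loop: while second > 0:
After iteration 1: a = 8, second = 4
After iteration 2: a = 4, second = 0
Loop ends.

Final answer: 4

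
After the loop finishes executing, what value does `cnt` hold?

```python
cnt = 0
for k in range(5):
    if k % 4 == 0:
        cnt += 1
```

Let's trace through this code step by step.

Initialize: cnt = 0
Entering loop: for k in range(5):
After iteration 1: k = 0, cnt = 1
After iteration 2: k = 1, cnt = 1
After iteration 3: k = 2, cnt = 1
After iteration 4: k = 3, cnt = 1
After iteration 5: k = 4, cnt = 2
Loop ends.

Final answer: 2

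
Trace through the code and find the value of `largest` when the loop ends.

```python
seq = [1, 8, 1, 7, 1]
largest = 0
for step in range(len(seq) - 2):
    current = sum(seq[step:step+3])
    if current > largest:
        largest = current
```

Let's trace through this code step by step.

Initialize: seq = [1, 8, 1, 7, 1]
Initialize: largest = 0
Entering loop: for step in range(len(seq) - 2):
After iteration 1: step = 0, largest = 10, current = 10
After iteration 2: step = 1, largest = 16, current = 16
After iteration 3: step = 2, largest = 16, current = 9
Loop ends.

Final answer: 16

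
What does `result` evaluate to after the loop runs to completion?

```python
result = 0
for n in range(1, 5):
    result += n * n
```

Let's trace through this code step by step.

Initialize: result = 0
Entering loop: for n in range(1, 5):
After iteration 1: n = 1, result = 1
After iteration 2: n = 2, result = 5
After iteration 3: n = 3, result = 14
After iteration 4: n = 4, result = 30
Loop ends.

Final answer: 30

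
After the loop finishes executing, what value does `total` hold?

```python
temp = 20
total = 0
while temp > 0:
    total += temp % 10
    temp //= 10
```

Let's trace through this code step by step.

Initialize: temp = 20
Initialize: total = 0
Entering loop: while temp > 0:
After iteration 1: temp = 2, total = 0
After iteration 2: temp = 0, total = 2
Loop ends.

Final answer: 2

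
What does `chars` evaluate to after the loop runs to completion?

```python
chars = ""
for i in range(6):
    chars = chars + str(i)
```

Let's trace through this code step by step.

Initialize: chars = ''
Entering loop: for i in range(6):
After iteration 1: i = 0, chars = '0'
After iteration 2: i = 1, chars = '01'
After iteration 3: i = 2, chars = '012'
After iteration 4: i = 3, chars = '0123'
After iteration 5: i = 4, chars = '01234'
After iteration 6: i = 5, chars = '012345'
Loop ends.

Final answer: '012345'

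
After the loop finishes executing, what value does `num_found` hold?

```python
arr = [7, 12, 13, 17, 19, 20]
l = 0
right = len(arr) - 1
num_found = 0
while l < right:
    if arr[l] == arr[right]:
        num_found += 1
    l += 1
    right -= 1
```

Let's trace through this code step by step.

Initialize: arr = [7, 12, 13, 17, 19, 20]
Initialize: l = 0
Initialize: right = 5
Initialize: num_found = 0
Entering loop: while l < right:
After iteration 1: l = 1, right = 4, num_found = 0
After iteration 2: l = 2, right = 3, num_found = 0
After iteration 3: l = 3, right = 2, num_found = 0
Loop ends.

Final answer: 0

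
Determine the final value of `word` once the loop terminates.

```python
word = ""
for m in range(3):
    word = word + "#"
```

Let's trace through this code step by step.

Initialize: word = ''
Entering loop: for m in range(3):
After iteration 1: m = 0, word = '#'
After iteration 2: m = 1, word = '##'
After iteration 3: m = 2, word = '###'
Loop ends.

Final answer: '###'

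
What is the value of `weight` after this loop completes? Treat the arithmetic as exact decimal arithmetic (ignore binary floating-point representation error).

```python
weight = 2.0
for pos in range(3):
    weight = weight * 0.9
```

Let's trace through this code step by step.

Initialize: weight = 2.0
Entering loop: for pos in range(3):
After iteration 1: pos = 0, weight = 1.8
After iteration 2: pos = 1, weight = 1.62
After iteration 3: pos = 2, weight = 1.458
Loop ends.

Final answer: 1.458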